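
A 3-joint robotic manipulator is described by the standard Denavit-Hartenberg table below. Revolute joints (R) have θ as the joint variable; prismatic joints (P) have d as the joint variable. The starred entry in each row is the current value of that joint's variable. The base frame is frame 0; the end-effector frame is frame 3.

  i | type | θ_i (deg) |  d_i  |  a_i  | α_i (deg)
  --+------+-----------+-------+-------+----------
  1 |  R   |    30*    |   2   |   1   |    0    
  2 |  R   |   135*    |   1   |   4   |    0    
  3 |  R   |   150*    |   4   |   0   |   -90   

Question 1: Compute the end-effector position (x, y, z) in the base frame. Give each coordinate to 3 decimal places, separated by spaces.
after link 1: o_1 = (0.8660, 0.5000, 2.0000)
after link 2: o_2 = (-2.9977, 1.5353, 3.0000)
after link 3: o_3 = (-2.9977, 1.5353, 7.0000)

-2.998 1.535 7.000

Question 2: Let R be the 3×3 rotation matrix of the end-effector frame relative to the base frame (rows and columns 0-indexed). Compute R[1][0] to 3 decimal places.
End-effector x-axis (col 0 of R) = (0.7071,-0.7071,0.0000)
R[1][0] = -0.7071

-0.707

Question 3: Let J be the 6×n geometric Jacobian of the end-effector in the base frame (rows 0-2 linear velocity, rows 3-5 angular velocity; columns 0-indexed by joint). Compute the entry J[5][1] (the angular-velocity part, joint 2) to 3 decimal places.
axis z_1 = (0.0000,0.0000,1.0000); lever o_n−o_1 = (-3.8637,1.0353,5.0000)
cross product → J_v[:, 1] = (-1.0353,-3.8637,0.0000)
J_ω[:, 1] = z_1
entry J[5][1] = 1.0000

1.000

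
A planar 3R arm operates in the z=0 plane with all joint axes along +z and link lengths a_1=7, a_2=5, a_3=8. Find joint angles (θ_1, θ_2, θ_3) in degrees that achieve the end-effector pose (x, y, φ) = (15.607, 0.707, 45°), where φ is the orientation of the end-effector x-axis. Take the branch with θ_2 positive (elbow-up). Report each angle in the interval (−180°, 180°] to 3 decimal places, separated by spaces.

wrist centre = target − a_3·(cos φ, sin φ) = (9.9501, -4.9499)
cos θ_2 = (123.5065−7²−5²)/(2·7·5) = 0.7072; θ_2 = 44.9896° (elbow-up)
β = atan2(-4.9499,9.9501) = -26.4488°; ψ = atan2(3.5349,10.5362) = 18.5466°
θ_1 = β − ψ = -44.9954°
θ_3 = φ − θ_1 − θ_2 = 45.0058° (wrapped to (-180°,180°])

-44.995 44.990 45.006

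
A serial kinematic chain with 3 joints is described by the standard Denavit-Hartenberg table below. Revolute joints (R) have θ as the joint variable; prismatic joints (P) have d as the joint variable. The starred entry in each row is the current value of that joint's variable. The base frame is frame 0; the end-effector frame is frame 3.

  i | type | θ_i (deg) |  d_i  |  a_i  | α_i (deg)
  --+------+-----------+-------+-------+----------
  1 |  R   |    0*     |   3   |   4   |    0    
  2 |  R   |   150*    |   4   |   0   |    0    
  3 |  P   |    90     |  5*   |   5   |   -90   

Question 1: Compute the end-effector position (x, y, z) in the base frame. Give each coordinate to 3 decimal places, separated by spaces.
1.500 -4.330 12.000

after link 1: o_1 = (4.0000, 0.0000, 3.0000)
after link 2: o_2 = (4.0000, 0.0000, 7.0000)
after link 3: o_3 = (1.5000, -4.3301, 12.0000)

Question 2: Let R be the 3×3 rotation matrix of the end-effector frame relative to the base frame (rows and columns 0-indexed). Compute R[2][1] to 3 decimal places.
-1.000

End-effector y-axis (col 1 of R) = (0.0000,-0.0000,-1.0000)
R[2][1] = -1.0000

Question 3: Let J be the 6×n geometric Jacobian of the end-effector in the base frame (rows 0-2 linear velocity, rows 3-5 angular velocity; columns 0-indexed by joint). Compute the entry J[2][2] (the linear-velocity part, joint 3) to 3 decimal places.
1.000

prismatic axis z_2 = (0.0000,0.0000,1.0000)
J_v[:, 2] = z_2; J_ω[:, 2] = (0,0,0)
entry J[2][2] = 1.0000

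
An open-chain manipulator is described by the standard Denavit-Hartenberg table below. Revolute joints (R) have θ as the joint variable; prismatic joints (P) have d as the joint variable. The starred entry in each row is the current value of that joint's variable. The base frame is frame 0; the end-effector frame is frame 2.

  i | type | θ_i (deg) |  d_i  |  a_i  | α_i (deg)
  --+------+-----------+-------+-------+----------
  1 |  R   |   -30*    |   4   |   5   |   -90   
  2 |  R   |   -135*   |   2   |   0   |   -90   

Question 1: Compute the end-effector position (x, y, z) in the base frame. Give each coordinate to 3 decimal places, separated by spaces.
5.330 -0.768 4.000

after link 1: o_1 = (4.3301, -2.5000, 4.0000)
after link 2: o_2 = (5.3301, -0.7679, 4.0000)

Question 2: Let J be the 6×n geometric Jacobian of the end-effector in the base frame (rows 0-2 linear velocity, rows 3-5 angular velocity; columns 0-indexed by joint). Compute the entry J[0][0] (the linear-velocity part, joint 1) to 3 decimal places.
axis z_0 = ẑ; lever o_n−o_0 = (5.3301,-0.7679,4.0000)
cross product → J_v[:, 0] = (0.7679,5.3301,-0.0000)
J_ω[:, 0] = z_0
entry J[0][0] = 0.7679

0.768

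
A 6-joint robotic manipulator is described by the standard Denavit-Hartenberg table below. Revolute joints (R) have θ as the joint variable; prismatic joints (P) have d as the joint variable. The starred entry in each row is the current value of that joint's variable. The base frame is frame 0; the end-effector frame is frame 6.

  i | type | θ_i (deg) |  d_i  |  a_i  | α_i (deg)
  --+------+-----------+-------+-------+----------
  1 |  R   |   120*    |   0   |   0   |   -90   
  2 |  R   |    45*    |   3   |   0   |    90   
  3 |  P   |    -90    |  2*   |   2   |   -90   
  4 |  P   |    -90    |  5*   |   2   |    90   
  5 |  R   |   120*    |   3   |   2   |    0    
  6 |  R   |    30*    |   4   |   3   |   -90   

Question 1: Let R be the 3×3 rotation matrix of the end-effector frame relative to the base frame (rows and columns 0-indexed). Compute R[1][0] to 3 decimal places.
End-effector x-axis (col 0 of R) = (0.1294,-0.2241,-0.9659)
R[1][0] = -0.2241

-0.224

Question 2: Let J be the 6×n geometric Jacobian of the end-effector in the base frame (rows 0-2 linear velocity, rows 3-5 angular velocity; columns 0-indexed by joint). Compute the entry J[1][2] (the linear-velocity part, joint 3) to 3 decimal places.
prismatic axis z_2 = (-0.3536,0.6124,0.7071)
J_v[:, 2] = z_2; J_ω[:, 2] = (0,0,0)
entry J[1][2] = 0.6124

0.612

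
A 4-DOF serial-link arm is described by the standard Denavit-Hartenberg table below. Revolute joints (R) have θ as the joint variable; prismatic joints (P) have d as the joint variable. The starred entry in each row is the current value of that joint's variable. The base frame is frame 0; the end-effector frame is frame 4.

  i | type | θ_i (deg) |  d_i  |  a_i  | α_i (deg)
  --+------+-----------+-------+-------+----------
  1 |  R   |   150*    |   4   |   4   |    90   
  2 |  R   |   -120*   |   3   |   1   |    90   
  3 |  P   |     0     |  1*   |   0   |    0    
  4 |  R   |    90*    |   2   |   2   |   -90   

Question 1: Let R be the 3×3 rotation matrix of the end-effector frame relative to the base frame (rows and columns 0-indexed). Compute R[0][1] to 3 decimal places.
End-effector y-axis (col 1 of R) = (-0.7500,0.4330,-0.5000)
R[0][1] = -0.7500

-0.750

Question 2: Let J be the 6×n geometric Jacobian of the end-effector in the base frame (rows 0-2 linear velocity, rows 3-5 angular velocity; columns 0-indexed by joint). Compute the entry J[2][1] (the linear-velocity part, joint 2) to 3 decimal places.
axis z_1 = (0.5000,0.8660,0.0000); lever o_n−o_1 = (5.1830,2.7811,0.6340)
cross product → J_v[:, 1] = (0.5490,-0.3170,-3.0981)
J_ω[:, 1] = z_1
entry J[2][1] = -3.0981

-3.098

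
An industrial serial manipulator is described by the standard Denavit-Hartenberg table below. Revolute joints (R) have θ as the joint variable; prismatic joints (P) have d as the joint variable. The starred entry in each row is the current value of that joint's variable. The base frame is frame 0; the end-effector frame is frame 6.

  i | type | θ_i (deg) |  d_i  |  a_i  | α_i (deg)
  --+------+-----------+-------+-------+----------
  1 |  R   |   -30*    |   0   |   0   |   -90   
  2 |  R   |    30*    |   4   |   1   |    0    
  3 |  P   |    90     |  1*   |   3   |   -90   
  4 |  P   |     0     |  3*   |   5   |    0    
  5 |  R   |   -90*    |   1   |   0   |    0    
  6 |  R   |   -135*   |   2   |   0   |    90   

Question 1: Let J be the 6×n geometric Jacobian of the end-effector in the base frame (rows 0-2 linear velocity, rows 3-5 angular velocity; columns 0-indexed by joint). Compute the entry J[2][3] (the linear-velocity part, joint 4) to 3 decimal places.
0.500

prismatic axis z_3 = (-0.7500,0.4330,0.5000)
J_v[:, 3] = z_3; J_ω[:, 3] = (0,0,0)
entry J[2][3] = 0.5000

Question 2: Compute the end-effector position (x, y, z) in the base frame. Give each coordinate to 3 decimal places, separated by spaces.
after link 1: o_1 = (0.0000, 0.0000, 0.0000)
after link 2: o_2 = (2.7500, 3.0311, -0.5000)
after link 3: o_3 = (1.9510, 4.6471, -3.0981)
after link 4: o_4 = (-2.4641, 7.1962, -5.9282)
after link 5: o_5 = (-3.2141, 7.6292, -5.4282)
after link 6: o_6 = (-4.7141, 8.4952, -4.4282)

-4.714 8.495 -4.428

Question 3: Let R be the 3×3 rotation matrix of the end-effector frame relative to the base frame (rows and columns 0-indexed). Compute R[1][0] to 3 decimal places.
End-effector x-axis (col 0 of R) = (-0.0474,-0.7891,0.6124)
R[1][0] = -0.7891

-0.789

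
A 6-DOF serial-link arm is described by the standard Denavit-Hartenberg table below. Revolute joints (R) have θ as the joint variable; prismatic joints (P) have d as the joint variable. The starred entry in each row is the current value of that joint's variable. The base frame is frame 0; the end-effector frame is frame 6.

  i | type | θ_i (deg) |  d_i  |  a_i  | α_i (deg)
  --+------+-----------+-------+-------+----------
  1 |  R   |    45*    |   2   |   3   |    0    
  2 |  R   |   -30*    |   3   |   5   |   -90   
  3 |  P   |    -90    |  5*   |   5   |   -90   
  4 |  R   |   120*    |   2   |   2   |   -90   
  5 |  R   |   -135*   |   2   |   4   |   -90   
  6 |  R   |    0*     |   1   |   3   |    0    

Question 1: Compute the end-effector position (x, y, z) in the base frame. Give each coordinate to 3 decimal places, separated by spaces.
after link 1: o_1 = (2.1213, 2.1213, 2.0000)
after link 2: o_2 = (6.9509, 3.4154, 5.0000)
after link 3: o_3 = (5.6569, 8.2450, 10.0000)
after link 4: o_4 = (8.0370, 7.0897, 9.0000)
after link 5: o_5 = (9.8763, 11.1537, 8.6822)
after link 6: o_6 = (12.2913, 13.0687, 9.3893)

12.291 13.069 9.389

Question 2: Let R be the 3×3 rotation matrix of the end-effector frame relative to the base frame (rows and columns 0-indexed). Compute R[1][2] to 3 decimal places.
-0.408

End-effector z-axis (col 2 of R) = (0.8415,-0.4085,-0.3536)
R[1][2] = -0.4085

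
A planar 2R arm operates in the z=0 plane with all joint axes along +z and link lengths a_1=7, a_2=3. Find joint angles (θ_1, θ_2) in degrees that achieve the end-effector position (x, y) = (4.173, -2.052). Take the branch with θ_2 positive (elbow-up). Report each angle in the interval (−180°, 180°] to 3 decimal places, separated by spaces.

cos θ_2 = (21.6246−7²−3²)/(2·7·3) = -0.8661; θ_2 = 150.0063° (elbow-up)
β = atan2(-2.0520,4.1730) = -26.1848°; ψ = atan2(1.4997,4.4018) = 18.8144°
θ_1 = β − ψ = -44.9992°

-44.999 150.006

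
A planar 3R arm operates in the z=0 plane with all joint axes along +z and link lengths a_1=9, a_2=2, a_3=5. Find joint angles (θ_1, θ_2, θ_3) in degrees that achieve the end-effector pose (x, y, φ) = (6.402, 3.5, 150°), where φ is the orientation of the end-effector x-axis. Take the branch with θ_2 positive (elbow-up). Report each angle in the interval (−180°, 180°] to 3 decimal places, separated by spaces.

0.001 29.995 120.004

wrist centre = target − a_3·(cos φ, sin φ) = (10.7321, 1.0000)
cos θ_2 = (116.1786−9²−2²)/(2·9·2) = 0.8661; θ_2 = 29.9948° (elbow-up)
β = atan2(1.0000,10.7321) = 5.3233°; ψ = atan2(0.9998,10.7321) = 5.3225°
θ_1 = β − ψ = 0.0008°
θ_3 = φ − θ_1 − θ_2 = 120.0044° (wrapped to (-180°,180°])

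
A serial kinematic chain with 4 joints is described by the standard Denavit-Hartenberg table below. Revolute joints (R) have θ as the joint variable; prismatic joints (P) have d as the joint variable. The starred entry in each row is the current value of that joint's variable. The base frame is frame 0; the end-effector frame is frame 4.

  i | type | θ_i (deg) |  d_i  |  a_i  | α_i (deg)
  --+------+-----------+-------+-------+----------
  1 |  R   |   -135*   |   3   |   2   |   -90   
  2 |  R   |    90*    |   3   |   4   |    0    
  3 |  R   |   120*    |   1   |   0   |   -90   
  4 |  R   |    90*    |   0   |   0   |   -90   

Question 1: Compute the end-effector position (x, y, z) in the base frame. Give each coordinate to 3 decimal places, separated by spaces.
1.414 -4.243 -1.000

after link 1: o_1 = (-1.4142, -1.4142, 3.0000)
after link 2: o_2 = (0.7071, -3.5355, -1.0000)
after link 3: o_3 = (1.4142, -4.2426, -1.0000)
after link 4: o_4 = (1.4142, -4.2426, -1.0000)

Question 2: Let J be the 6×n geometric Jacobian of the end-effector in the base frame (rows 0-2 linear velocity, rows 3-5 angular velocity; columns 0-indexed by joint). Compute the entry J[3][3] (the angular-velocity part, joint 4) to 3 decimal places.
-0.354

axis z_3 = (-0.3536,-0.3536,0.8660); lever o_n−o_3 = (0.0000,0.0000,0.0000)
cross product → J_v[:, 3] = (-0.0000,0.0000,0.0000)
J_ω[:, 3] = z_3
entry J[3][3] = -0.3536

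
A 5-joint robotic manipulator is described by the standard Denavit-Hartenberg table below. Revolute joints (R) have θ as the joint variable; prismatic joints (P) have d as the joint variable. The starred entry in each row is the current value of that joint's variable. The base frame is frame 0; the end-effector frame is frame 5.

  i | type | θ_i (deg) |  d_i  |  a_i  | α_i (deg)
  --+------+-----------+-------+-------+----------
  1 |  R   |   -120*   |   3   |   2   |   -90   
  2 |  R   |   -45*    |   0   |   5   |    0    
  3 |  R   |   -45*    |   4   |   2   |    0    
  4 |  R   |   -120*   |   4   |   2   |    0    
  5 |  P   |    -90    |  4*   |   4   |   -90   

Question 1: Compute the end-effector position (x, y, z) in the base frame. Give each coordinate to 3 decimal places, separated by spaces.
7.491 -11.026 4.071

after link 1: o_1 = (-1.0000, -1.7321, 3.0000)
after link 2: o_2 = (-2.7678, -4.7939, 6.5355)
after link 3: o_3 = (0.6963, -6.7939, 8.5355)
after link 4: o_4 = (5.0265, -7.2939, 7.5355)
after link 5: o_5 = (7.4906, -11.0260, 4.0714)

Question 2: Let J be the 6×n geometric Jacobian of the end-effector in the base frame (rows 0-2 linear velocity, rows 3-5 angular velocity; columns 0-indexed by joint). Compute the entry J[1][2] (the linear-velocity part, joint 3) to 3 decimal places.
2.134

axis z_2 = (0.8660,-0.5000,0.0000); lever o_n−o_2 = (10.2583,-6.2321,-2.4641)
cross product → J_v[:, 2] = (1.2321,2.1340,-0.2679)
J_ω[:, 2] = z_2
entry J[1][2] = 2.1340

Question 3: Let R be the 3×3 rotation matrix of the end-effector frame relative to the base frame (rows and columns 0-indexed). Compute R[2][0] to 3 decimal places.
End-effector x-axis (col 0 of R) = (-0.2500,-0.4330,-0.8660)
R[2][0] = -0.8660

-0.866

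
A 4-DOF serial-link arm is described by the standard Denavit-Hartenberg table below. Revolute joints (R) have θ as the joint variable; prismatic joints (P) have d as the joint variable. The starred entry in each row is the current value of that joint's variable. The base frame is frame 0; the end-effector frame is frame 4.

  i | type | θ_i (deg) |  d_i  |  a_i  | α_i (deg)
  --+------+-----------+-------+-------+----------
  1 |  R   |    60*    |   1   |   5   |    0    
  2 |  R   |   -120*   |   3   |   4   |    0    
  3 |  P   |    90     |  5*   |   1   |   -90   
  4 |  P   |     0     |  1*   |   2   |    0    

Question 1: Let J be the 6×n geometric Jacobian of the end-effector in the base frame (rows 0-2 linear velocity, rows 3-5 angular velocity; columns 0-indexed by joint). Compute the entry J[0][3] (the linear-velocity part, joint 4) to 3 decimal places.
prismatic axis z_3 = (-0.5000,0.8660,0.0000)
J_v[:, 3] = z_3; J_ω[:, 3] = (0,0,0)
entry J[0][3] = -0.5000

-0.500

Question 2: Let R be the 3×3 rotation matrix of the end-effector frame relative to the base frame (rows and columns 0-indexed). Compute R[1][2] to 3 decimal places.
End-effector z-axis (col 2 of R) = (-0.5000,0.8660,0.0000)
R[1][2] = 0.8660

0.866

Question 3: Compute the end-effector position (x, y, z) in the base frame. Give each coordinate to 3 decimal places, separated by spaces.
6.598 3.232 9.000

after link 1: o_1 = (2.5000, 4.3301, 1.0000)
after link 2: o_2 = (4.5000, 0.8660, 4.0000)
after link 3: o_3 = (5.3660, 1.3660, 9.0000)
after link 4: o_4 = (6.5981, 3.2321, 9.0000)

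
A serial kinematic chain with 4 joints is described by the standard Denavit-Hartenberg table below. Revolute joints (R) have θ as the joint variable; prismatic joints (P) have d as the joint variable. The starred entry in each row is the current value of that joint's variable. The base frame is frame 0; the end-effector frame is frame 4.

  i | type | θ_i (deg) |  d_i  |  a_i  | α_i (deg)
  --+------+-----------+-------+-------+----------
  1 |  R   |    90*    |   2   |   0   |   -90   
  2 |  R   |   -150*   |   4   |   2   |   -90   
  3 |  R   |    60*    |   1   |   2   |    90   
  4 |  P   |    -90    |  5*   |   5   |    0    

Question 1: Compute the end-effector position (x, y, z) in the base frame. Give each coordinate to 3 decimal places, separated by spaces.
-4.768 -8.348 2.201

after link 1: o_1 = (0.0000, 0.0000, 2.0000)
after link 2: o_2 = (-4.0000, -1.7321, 3.0000)
after link 3: o_3 = (-2.2679, -2.0981, 4.3660)
after link 4: o_4 = (-4.7679, -8.3481, 2.2010)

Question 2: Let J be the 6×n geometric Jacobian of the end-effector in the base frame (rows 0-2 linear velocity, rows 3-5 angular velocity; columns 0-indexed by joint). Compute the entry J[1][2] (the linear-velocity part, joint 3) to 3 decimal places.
-0.665

axis z_2 = (0.0000,0.5000,0.8660); lever o_n−o_2 = (-0.7679,-6.6160,-0.7990)
cross product → J_v[:, 2] = (5.3301,-0.6651,0.3840)
J_ω[:, 2] = z_2
entry J[1][2] = -0.6651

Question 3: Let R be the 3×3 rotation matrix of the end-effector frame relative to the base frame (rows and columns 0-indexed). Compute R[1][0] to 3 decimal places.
End-effector x-axis (col 0 of R) = (-0.0000,-0.5000,-0.8660)
R[1][0] = -0.5000

-0.500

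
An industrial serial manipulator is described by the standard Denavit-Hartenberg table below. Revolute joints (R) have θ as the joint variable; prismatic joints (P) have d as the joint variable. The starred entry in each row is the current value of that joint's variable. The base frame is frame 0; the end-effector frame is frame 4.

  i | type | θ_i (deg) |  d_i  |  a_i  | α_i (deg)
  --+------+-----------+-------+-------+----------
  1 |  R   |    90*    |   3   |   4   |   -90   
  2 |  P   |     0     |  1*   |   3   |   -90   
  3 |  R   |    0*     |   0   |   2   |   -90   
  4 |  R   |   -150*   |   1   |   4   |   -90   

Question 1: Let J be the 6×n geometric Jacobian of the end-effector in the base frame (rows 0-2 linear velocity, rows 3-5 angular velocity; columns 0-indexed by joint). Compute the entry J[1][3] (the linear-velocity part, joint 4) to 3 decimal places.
axis z_3 = (1.0000,-0.0000,-0.0000); lever o_n−o_3 = (1.0000,-3.4641,-2.0000)
cross product → J_v[:, 3] = (-0.0000,2.0000,-3.4641)
J_ω[:, 3] = z_3
entry J[1][3] = 2.0000

2.000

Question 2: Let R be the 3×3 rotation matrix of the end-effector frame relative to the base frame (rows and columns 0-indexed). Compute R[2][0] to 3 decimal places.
End-effector x-axis (col 0 of R) = (-0.0000,-0.8660,-0.5000)
R[2][0] = -0.5000

-0.500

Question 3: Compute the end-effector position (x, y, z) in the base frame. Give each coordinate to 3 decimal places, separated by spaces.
after link 1: o_1 = (0.0000, 4.0000, 3.0000)
after link 2: o_2 = (-1.0000, 7.0000, 3.0000)
after link 3: o_3 = (-1.0000, 9.0000, 3.0000)
after link 4: o_4 = (-0.0000, 5.5359, 1.0000)

-0.000 5.536 1.000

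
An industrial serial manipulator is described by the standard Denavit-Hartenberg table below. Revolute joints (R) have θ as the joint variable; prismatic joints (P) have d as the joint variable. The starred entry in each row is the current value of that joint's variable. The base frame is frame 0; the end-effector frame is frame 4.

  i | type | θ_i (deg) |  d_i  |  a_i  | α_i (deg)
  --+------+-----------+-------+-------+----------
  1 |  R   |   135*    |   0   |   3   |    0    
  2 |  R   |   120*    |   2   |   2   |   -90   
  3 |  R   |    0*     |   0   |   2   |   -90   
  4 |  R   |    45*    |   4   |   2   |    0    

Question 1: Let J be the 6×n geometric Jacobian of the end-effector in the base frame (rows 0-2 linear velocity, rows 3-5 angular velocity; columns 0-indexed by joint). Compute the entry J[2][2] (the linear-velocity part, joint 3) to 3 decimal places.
-3.414

axis z_2 = (0.9659,-0.2588,0.0000); lever o_n−o_2 = (-2.2497,-2.9319,-4.0000)
cross product → J_v[:, 2] = (1.0353,3.8637,-3.4142)
J_ω[:, 2] = z_2
entry J[2][2] = -3.4142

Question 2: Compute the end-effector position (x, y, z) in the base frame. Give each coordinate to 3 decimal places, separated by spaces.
-4.889 -2.742 -2.000

after link 1: o_1 = (-2.1213, 2.1213, 0.0000)
after link 2: o_2 = (-2.6390, 0.1895, 2.0000)
after link 3: o_3 = (-3.1566, -1.7424, 2.0000)
after link 4: o_4 = (-4.8886, -2.7424, -2.0000)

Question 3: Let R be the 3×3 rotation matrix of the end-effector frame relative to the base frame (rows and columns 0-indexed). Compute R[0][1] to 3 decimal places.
End-effector y-axis (col 1 of R) = (-0.5000,0.8660,-0.0000)
R[0][1] = -0.5000

-0.500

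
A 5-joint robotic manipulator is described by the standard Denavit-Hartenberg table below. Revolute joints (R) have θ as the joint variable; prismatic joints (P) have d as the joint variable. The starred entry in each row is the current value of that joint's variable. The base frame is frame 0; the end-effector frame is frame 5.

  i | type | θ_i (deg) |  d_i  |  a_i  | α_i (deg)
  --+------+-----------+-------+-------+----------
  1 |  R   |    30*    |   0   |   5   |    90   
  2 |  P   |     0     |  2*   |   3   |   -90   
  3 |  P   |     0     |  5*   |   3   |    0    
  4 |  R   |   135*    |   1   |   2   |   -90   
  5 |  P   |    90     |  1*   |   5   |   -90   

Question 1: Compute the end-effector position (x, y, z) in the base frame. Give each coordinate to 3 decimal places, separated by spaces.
after link 1: o_1 = (4.3301, 2.5000, 0.0000)
after link 2: o_2 = (7.9282, 2.2679, 0.0000)
after link 3: o_3 = (10.5263, 3.7679, 5.0000)
after link 4: o_4 = (8.5944, 4.2856, 6.0000)
after link 5: o_5 = (8.3356, 3.3197, 1.0000)

8.336 3.320 1.000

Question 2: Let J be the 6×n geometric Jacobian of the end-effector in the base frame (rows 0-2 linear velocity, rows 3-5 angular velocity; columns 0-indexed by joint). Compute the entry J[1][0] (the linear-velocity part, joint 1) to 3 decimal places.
8.336

axis z_0 = ẑ; lever o_n−o_0 = (8.3356,3.3197,1.0000)
cross product → J_v[:, 0] = (-3.3197,8.3356,0.0000)
J_ω[:, 0] = z_0
entry J[1][0] = 8.3356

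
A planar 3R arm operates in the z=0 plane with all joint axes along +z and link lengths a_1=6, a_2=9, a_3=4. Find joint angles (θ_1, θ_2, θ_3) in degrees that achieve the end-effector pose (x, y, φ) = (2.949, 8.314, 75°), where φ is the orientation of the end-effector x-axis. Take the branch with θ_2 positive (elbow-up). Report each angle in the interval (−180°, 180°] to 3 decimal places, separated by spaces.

-45.010 150.002 -29.992

wrist centre = target − a_3·(cos φ, sin φ) = (1.9137, 4.4503)
cos θ_2 = (23.4675−6²−9²)/(2·6·9) = -0.8660; θ_2 = 150.0019° (elbow-up)
β = atan2(4.4503,1.9137) = 66.7312°; ψ = atan2(4.4997,-1.7944) = 111.7408°
θ_1 = β − ψ = -45.0095°
θ_3 = φ − θ_1 − θ_2 = -29.9924° (wrapped to (-180°,180°])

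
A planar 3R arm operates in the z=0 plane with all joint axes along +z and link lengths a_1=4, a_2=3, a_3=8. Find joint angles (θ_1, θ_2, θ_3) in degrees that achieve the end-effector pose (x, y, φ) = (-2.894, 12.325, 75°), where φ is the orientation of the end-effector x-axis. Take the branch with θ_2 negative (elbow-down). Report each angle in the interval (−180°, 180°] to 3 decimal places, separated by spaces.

150.006 -30.000 -45.006

wrist centre = target − a_3·(cos φ, sin φ) = (-4.9646, 4.5976)
cos θ_2 = (45.7846−4²−3²)/(2·4·3) = 0.8660; θ_2 = -29.9998° (elbow-down)
β = atan2(4.5976,-4.9646) = 137.1977°; ψ = atan2(-1.5000,6.5981) = -12.8078°
θ_1 = β − ψ = 150.0055°
θ_3 = φ − θ_1 − θ_2 = -45.0057° (wrapped to (-180°,180°])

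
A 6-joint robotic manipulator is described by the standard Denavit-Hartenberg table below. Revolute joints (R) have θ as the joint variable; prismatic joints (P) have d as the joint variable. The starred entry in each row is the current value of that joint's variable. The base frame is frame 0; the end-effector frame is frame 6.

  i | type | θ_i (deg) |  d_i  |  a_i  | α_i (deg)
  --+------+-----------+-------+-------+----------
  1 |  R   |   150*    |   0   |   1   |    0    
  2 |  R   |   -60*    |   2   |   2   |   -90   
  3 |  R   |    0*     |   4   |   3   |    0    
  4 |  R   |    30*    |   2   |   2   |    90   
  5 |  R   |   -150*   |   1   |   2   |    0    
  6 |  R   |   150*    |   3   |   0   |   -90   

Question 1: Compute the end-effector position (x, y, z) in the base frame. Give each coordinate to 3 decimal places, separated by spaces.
after link 1: o_1 = (-0.8660, 0.5000, 0.0000)
after link 2: o_2 = (-0.8660, 2.5000, 2.0000)
after link 3: o_3 = (-4.8660, 5.5000, 2.0000)
after link 4: o_4 = (-6.8660, 7.2321, 1.0000)
after link 5: o_5 = (-5.8660, 6.2321, 2.7321)
after link 6: o_6 = (-5.8660, 7.7321, 5.3301)

-5.866 7.732 5.330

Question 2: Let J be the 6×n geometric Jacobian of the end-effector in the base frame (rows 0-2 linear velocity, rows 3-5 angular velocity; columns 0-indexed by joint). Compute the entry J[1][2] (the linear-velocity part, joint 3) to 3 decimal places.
3.330

axis z_2 = (-1.0000,-0.0000,0.0000); lever o_n−o_2 = (-5.0000,5.2321,3.3301)
cross product → J_v[:, 2] = (-0.0000,3.3301,-5.2321)
J_ω[:, 2] = z_2
entry J[1][2] = 3.3301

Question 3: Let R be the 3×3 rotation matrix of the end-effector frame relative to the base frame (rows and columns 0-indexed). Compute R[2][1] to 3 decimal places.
End-effector y-axis (col 1 of R) = (0.0000,-0.5000,-0.8660)
R[2][1] = -0.8660

-0.866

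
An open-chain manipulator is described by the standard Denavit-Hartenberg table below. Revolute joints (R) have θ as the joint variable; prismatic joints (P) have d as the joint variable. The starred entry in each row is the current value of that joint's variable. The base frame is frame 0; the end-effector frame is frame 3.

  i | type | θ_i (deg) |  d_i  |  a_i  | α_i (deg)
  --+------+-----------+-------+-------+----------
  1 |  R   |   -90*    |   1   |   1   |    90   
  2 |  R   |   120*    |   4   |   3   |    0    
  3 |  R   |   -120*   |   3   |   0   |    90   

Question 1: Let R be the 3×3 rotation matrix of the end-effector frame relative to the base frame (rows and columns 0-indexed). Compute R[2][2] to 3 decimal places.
-1.000

End-effector z-axis (col 2 of R) = (-0.0000,-0.0000,-1.0000)
R[2][2] = -1.0000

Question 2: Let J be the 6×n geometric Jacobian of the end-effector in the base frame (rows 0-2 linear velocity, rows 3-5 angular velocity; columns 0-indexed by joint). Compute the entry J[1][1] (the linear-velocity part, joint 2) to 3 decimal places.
axis z_1 = (-1.0000,-0.0000,0.0000); lever o_n−o_1 = (-7.0000,1.5000,2.5981)
cross product → J_v[:, 1] = (-0.0000,2.5981,-1.5000)
J_ω[:, 1] = z_1
entry J[1][1] = 2.5981

2.598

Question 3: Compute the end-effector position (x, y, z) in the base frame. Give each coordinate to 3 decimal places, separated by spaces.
after link 1: o_1 = (0.0000, -1.0000, 1.0000)
after link 2: o_2 = (-4.0000, 0.5000, 3.5981)
after link 3: o_3 = (-7.0000, 0.5000, 3.5981)

-7.000 0.500 3.598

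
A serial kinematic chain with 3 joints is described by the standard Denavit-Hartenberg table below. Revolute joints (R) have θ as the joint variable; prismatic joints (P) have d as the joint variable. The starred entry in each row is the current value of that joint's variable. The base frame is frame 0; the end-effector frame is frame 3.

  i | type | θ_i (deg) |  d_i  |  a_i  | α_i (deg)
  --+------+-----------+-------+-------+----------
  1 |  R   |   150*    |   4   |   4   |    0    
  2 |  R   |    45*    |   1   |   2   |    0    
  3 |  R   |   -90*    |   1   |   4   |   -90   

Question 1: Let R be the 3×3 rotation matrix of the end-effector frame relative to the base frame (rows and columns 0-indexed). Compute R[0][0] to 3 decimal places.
End-effector x-axis (col 0 of R) = (-0.2588,0.9659,0.0000)
R[0][0] = -0.2588

-0.259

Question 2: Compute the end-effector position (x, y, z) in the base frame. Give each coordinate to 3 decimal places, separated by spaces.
after link 1: o_1 = (-3.4641, 2.0000, 4.0000)
after link 2: o_2 = (-5.3960, 1.4824, 5.0000)
after link 3: o_3 = (-6.4312, 5.3461, 6.0000)

-6.431 5.346 6.000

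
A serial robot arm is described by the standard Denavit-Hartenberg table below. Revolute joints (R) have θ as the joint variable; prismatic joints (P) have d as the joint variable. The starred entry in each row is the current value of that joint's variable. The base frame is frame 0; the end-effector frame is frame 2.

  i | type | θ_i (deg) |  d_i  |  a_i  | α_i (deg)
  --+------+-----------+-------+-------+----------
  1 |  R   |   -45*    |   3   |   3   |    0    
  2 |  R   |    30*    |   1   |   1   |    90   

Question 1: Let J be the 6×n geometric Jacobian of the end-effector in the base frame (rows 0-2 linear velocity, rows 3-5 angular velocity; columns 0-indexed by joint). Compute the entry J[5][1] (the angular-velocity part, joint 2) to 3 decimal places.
axis z_1 = (0.0000,0.0000,1.0000); lever o_n−o_1 = (0.9659,-0.2588,1.0000)
cross product → J_v[:, 1] = (0.2588,0.9659,-0.0000)
J_ω[:, 1] = z_1
entry J[5][1] = 1.0000

1.000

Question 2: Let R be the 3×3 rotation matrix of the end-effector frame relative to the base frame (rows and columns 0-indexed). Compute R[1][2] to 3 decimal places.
End-effector z-axis (col 2 of R) = (-0.2588,-0.9659,0.0000)
R[1][2] = -0.9659

-0.966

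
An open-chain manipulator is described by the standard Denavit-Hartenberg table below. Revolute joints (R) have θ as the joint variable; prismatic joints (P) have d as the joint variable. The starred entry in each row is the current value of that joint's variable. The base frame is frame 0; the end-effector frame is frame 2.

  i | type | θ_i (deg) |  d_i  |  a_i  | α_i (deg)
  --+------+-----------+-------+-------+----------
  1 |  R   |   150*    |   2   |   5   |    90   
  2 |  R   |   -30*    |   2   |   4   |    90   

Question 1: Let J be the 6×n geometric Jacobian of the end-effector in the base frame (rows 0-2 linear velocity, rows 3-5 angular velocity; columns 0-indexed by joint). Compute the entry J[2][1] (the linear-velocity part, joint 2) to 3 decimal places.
3.464

axis z_1 = (0.5000,0.8660,0.0000); lever o_n−o_1 = (-2.0000,3.4641,-2.0000)
cross product → J_v[:, 1] = (-1.7321,1.0000,3.4641)
J_ω[:, 1] = z_1
entry J[2][1] = 3.4641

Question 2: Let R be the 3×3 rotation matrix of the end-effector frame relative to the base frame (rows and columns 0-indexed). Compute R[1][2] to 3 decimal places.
-0.250

End-effector z-axis (col 2 of R) = (0.4330,-0.2500,-0.8660)
R[1][2] = -0.2500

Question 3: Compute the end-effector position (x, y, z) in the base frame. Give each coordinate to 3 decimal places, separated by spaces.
-6.330 5.964 0.000

after link 1: o_1 = (-4.3301, 2.5000, 2.0000)
after link 2: o_2 = (-6.3301, 5.9641, 0.0000)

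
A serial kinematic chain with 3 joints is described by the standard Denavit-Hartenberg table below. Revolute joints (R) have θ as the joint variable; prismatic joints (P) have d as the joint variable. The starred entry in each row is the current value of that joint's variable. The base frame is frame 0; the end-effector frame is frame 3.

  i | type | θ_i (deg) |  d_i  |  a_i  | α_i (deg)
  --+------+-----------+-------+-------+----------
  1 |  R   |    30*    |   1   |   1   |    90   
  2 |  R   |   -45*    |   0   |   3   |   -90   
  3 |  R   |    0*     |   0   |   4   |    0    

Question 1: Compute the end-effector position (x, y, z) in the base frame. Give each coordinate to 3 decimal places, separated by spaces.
5.153 2.975 -3.950

after link 1: o_1 = (0.8660, 0.5000, 1.0000)
after link 2: o_2 = (2.7031, 1.5607, -1.1213)
after link 3: o_3 = (5.1526, 2.9749, -3.9497)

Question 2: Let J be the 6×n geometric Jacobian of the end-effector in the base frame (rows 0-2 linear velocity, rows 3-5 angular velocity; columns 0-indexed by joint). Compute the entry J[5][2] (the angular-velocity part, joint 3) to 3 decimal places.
axis z_2 = (0.6124,0.3536,0.7071); lever o_n−o_2 = (2.4495,1.4142,-2.8284)
cross product → J_v[:, 2] = (-2.0000,3.4641,0.0000)
J_ω[:, 2] = z_2
entry J[5][2] = 0.7071

0.707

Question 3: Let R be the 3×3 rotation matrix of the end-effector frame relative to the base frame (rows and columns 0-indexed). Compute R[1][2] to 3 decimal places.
End-effector z-axis (col 2 of R) = (0.6124,0.3536,0.7071)
R[1][2] = 0.3536

0.354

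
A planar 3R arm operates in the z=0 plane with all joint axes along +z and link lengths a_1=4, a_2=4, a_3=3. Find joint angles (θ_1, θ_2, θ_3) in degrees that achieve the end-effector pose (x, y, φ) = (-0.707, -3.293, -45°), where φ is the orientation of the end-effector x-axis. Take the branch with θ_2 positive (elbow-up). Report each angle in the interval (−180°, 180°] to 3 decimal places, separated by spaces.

wrist centre = target − a_3·(cos φ, sin φ) = (-2.8283, -1.1717)
cos θ_2 = (9.3722−4²−4²)/(2·4·4) = -0.7071; θ_2 = 135.0009° (elbow-up)
β = atan2(-1.1717,-2.8283) = -157.4974°; ψ = atan2(2.8284,1.1715) = 67.5004°
θ_1 = β − ψ = -224.9978°
θ_3 = φ − θ_1 − θ_2 = 44.9969° (wrapped to (-180°,180°])

135.002 135.001 44.997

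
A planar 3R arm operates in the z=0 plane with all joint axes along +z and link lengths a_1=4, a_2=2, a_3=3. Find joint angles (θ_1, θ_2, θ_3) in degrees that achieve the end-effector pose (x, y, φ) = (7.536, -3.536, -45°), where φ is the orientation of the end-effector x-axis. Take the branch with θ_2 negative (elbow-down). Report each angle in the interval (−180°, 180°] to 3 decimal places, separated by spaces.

wrist centre = target − a_3·(cos φ, sin φ) = (5.4147, -1.4147)
cos θ_2 = (31.3201−4²−2²)/(2·4·2) = 0.7075; θ_2 = -44.9678° (elbow-down)
β = atan2(-1.4147,5.4147) = -14.6422°; ψ = atan2(-1.4134,5.4150) = -14.6289°
θ_1 = β − ψ = -0.0134°
θ_3 = φ − θ_1 − θ_2 = -0.0189° (wrapped to (-180°,180°])

-0.013 -44.968 -0.019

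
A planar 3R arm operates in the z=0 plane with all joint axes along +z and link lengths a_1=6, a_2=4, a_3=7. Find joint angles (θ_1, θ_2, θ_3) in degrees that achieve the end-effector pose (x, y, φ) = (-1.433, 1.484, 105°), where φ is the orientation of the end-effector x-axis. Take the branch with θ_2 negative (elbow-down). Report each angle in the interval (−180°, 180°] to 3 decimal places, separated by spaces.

wrist centre = target − a_3·(cos φ, sin φ) = (0.3787, -5.2775)
cos θ_2 = (27.9952−6²−4²)/(2·6·4) = -0.5001; θ_2 = -120.0066° (elbow-down)
β = atan2(-5.2775,0.3787) = -85.8953°; ψ = atan2(-3.4639,3.9996) = -40.8943°
θ_1 = β − ψ = -45.0009°
θ_3 = φ − θ_1 − θ_2 = -89.9925° (wrapped to (-180°,180°])

-45.001 -120.007 -89.993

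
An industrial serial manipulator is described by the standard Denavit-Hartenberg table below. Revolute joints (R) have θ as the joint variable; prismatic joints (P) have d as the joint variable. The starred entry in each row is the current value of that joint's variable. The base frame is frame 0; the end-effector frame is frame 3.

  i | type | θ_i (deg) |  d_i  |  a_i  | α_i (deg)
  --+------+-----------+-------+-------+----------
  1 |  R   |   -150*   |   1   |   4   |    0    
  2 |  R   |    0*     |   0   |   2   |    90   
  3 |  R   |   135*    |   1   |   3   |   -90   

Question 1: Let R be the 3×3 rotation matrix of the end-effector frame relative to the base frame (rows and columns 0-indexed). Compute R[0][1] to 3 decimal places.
End-effector y-axis (col 1 of R) = (0.5000,-0.8660,-0.0000)
R[0][1] = 0.5000

0.500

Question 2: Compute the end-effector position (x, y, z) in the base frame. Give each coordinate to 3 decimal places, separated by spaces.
after link 1: o_1 = (-3.4641, -2.0000, 1.0000)
after link 2: o_2 = (-5.1962, -3.0000, 1.0000)
after link 3: o_3 = (-3.8590, -1.0733, 3.1213)

-3.859 -1.073 3.121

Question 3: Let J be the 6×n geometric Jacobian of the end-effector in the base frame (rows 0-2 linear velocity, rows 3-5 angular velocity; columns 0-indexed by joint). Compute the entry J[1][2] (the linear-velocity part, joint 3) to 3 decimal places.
axis z_2 = (-0.5000,0.8660,0.0000); lever o_n−o_2 = (1.3371,1.9267,2.1213)
cross product → J_v[:, 2] = (1.8371,1.0607,-2.1213)
J_ω[:, 2] = z_2
entry J[1][2] = 1.0607

1.061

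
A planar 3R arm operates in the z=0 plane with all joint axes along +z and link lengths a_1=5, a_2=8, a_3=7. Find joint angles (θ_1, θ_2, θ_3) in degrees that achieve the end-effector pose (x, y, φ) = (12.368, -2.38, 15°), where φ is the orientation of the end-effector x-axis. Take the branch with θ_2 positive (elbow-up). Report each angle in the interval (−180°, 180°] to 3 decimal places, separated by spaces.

wrist centre = target − a_3·(cos φ, sin φ) = (5.6065, -4.1917)
cos θ_2 = (49.0037−5²−8²)/(2·5·8) = -0.5000; θ_2 = 119.9970° (elbow-up)
β = atan2(-4.1917,5.6065) = -36.7838°; ψ = atan2(6.9284,1.0004) = 81.7841°
θ_1 = β − ψ = -118.5678°
θ_3 = φ − θ_1 − θ_2 = 13.5709° (wrapped to (-180°,180°])

-118.568 119.997 13.571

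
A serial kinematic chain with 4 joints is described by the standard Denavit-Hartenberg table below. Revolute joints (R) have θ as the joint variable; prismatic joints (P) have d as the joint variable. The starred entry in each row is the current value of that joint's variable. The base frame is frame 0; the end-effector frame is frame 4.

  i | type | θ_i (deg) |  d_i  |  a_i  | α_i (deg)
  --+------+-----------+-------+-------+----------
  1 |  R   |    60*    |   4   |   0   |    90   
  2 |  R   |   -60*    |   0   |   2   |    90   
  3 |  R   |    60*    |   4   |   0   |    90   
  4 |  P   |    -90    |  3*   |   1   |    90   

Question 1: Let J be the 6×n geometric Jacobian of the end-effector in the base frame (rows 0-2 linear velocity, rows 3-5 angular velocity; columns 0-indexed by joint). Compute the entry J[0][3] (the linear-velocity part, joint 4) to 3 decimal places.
prismatic axis z_3 = (-0.2165,0.6250,-0.7500)
J_v[:, 3] = z_3; J_ω[:, 3] = (0,0,0)
entry J[0][3] = -0.2165

-0.217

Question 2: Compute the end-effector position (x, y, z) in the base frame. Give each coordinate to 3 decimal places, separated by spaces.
after link 1: o_1 = (0.0000, 0.0000, 4.0000)
after link 2: o_2 = (0.5000, 0.8660, 2.2679)
after link 3: o_3 = (-1.2321, -2.1340, 0.2679)
after link 4: o_4 = (-1.4486, 0.4910, -1.4821)

-1.449 0.491 -1.482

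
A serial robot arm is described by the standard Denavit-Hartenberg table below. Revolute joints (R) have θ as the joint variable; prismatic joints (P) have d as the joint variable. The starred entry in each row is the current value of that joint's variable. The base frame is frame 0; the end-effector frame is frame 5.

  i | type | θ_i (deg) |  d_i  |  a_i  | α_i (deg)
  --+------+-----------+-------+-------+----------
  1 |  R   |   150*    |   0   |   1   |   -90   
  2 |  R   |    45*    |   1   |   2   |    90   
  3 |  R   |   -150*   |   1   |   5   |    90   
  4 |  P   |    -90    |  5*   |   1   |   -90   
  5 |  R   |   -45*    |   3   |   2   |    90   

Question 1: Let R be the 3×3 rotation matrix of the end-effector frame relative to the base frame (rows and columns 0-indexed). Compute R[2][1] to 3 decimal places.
0.612

End-effector y-axis (col 1 of R) = (0.7803,0.1268,0.6124)
R[2][1] = 0.6124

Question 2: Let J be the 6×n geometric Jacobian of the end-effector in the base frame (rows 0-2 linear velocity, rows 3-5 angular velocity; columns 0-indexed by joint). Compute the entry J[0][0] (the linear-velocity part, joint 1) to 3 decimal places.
axis z_0 = ẑ; lever o_n−o_0 = (3.7044,-5.0889,4.7525)
cross product → J_v[:, 0] = (5.0889,3.7044,-0.0000)
J_ω[:, 0] = z_0
entry J[0][0] = 5.0889

5.089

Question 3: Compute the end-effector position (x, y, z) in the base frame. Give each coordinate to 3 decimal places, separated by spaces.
after link 1: o_1 = (-0.8660, 0.5000, 0.0000)
after link 2: o_2 = (-2.5908, 0.3411, -1.4142)
after link 3: o_3 = (0.6985, 1.3288, 2.3548)
after link 4: o_4 = (0.6767, -3.6587, 3.4154)
after link 5: o_5 = (3.7044, -5.0889, 4.7525)

3.704 -5.089 4.753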